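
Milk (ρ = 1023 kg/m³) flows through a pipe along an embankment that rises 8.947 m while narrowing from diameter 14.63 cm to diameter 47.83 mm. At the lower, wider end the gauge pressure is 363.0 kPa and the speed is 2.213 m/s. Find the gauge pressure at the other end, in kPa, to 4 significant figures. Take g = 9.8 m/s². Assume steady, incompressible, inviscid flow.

P₂ ≈ 56.54 kPa

By continuity, v₂ = v₁·A₁/A₂ = 2.213·(168.1/17.97) = 20.70 m/s.
Energy conservation along the streamline gives P₂ = P₁ − ½ρ(v₂² − v₁²) − ρg(h₂ − h₁).
P₂ = 363000 + ½·1023·(2.213² − 20.70²) − 1023·9.8·(+8.947) = 363000 + (-216800) − (89700) = 56540 Pa.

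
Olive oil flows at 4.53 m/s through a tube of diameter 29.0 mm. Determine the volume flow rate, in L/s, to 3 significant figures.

Q = A·v = 0.000661 m² × 4.53 m/s = 0.00299 m³/s.
Converting: 0.00299 m³/s × 1000 = 2.99 L/s.

Q ≈ 2.99 L/s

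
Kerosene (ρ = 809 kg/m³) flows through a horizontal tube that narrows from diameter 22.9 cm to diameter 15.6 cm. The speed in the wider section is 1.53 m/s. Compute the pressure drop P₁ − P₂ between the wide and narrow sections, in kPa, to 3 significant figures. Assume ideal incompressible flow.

By continuity, v₂ = v₁·A₁/A₂ = 1.53·(412/191) = 3.30 m/s.
Bernoulli (h₁ = h₂): P₁ − P₂ = ½ρ(v₂² − v₁²).
P₁ − P₂ = ½·809·(3.30² − 1.53²) = ½·809·8.53 = 3450 Pa.

ΔP = 3.45 kPa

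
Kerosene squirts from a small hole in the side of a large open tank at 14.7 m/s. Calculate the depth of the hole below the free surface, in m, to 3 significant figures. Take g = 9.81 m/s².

h = 11.0 m

For a small hole in a large open tank, ½v² = gh, giving h = v²/(2g).
h = 14.7²/(2·9.81) = 216/19.62 = 11.0 m.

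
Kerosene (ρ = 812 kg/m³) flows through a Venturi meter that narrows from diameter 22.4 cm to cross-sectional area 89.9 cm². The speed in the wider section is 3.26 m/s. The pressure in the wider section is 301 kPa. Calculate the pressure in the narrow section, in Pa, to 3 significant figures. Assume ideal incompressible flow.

The volume flow rate is constant, so v₂ = (A₁/A₂)v₁ = (394/89.9)·3.26 = 14.3 m/s.
Bernoulli (h₁ = h₂): P₁ − P₂ = ½ρ(v₂² − v₁²).
P₂ = P₁ − ½ρ(v₂² − v₁²) = 301000 − ½·812·(14.3² − 3.26²) = 301000 − 78600 = 222000 Pa.

P₂ ≈ 222000 Pa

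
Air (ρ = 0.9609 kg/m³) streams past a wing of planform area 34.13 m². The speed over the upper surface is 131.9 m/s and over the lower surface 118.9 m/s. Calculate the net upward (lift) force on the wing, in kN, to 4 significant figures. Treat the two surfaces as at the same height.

From P + ½ρv² = const at equal height, P_low − P_up = ½ρ(v_up² − v_low²).
ΔP = ½·0.9609·(131.9² − 118.9²) = 1566 Pa.
Lift = ΔP · A = 1566 × 34.13 = 53460 N.

F = 53.46 kN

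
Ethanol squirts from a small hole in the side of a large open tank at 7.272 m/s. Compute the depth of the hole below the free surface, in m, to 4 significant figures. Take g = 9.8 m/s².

h ≈ 2.698 m

For a small hole in a large open tank, ½v² = gh, giving h = v²/(2g).
h = 7.272²/(2·9.8) = 52.88/19.60 = 2.698 m.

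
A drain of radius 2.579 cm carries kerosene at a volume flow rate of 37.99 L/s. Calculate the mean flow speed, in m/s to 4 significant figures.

v ≈ 18.18 m/s

Q = 37.99 L/s = 0.03799 m³/s.
v = Q/A = 0.03799 / 0.002090 = 18.18 m/s.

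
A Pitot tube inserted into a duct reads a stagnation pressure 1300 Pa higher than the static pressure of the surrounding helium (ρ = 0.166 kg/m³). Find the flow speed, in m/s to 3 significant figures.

At the stagnation point the flow is brought to rest, so Bernoulli gives P_stag − P_static = ½ρv².
v = √(2ΔP/ρ) = √(2·1300/0.166) = 125 m/s.

v ≈ 125 m/s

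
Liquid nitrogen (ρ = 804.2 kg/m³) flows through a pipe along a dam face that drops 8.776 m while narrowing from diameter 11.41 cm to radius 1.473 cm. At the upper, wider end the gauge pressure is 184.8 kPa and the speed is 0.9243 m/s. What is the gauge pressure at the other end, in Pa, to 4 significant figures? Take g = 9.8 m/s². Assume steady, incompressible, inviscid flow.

P₂ = 177000 Pa

Continuity gives A₁v₁ = A₂v₂, so v₂ = (102.2 cm²)/(6.816 cm²) × 0.9243 m/s = 13.86 m/s.
Applying Bernoulli between the two ends and solving for P₂: P₂ = P₁ + ½ρ(v₁² − v₂²) − ρgΔh.
P₂ = 184800 + ½·804.2·(0.9243² − 13.86²) − 804.2·9.8·(−8.776) = 184800 + (-76960) − (-69170) = 177000 Pa.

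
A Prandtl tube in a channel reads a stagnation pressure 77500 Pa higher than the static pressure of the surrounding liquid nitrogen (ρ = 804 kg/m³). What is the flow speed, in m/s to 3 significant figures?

The dynamic pressure equals the rise in static pressure at the stagnation point: ΔP = ½ρv².
v = √(2ΔP/ρ) = √(2·77500/804) = 13.9 m/s.

v ≈ 13.9 m/s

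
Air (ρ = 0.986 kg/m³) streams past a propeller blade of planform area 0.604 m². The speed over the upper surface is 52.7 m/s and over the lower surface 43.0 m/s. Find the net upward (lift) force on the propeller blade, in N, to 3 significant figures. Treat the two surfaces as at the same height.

From P + ½ρv² = const at equal height, P_low − P_up = ½ρ(v_up² − v_low²).
ΔP = ½·0.986·(52.7² − 43.0²) = 458 Pa.
Lift = ΔP · A = 458 × 0.604 = 276 N.

F ≈ 276 N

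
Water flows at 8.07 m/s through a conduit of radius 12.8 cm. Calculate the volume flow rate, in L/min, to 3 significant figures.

Q = A·v = 0.0515 m² × 8.07 m/s = 0.415 m³/s.
Converting: 0.415 m³/s × 60000 = 24900 L/min.

Q ≈ 24900 L/min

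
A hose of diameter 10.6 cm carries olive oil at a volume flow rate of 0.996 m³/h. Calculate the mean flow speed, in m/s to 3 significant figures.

0.0314 m/s

Q = 0.996 m³/h = 0.000277 m³/s.
v = Q/A = 0.000277 / 0.00882 = 0.0314 m/s.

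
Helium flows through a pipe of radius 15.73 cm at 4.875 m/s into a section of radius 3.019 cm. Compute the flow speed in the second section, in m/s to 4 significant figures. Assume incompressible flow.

Continuity gives A₁v₁ = A₂v₂, so v₂ = (777.3 cm²)/(28.63 cm²) × 4.875 m/s = 132.3 m/s.

v₂ ≈ 132.3 m/s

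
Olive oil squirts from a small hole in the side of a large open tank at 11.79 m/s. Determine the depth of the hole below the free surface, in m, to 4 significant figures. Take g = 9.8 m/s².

For a small hole in a large open tank, ½v² = gh, giving h = v²/(2g).
h = 11.79²/(2·9.8) = 139.0/19.60 = 7.092 m.

h ≈ 7.092 m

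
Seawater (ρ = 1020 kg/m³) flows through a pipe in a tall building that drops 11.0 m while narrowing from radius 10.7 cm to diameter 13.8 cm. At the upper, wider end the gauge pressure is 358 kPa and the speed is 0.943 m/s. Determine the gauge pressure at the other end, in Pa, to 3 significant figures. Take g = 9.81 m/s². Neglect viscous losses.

P₂ ≈ 466000 Pa

The volume flow rate is constant, so v₂ = (A₁/A₂)v₁ = (360/150)·0.943 = 2.27 m/s.
Applying Bernoulli between the two ends and solving for P₂: P₂ = P₁ + ½ρ(v₁² − v₂²) − ρgΔh.
P₂ = 358000 + ½·1020·(0.943² − 2.27²) − 1020·9.81·(−11.0) = 358000 + (-2170) − (-110000) = 466000 Pa.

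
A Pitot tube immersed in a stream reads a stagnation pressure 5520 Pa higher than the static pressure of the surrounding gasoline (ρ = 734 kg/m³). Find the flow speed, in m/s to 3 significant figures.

Bernoulli between the free stream and the stagnation point: ½ρv² = P_stag − P_static.
v = √(2ΔP/ρ) = √(2·5520/734) = 3.88 m/s.

v = 3.88 m/s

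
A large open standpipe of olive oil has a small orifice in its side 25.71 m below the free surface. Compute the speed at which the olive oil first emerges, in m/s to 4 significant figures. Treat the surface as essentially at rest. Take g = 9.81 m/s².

22.46 m/s

The surface is effectively still and both ends are open, so ½v² = gh and v = √(2·9.81·25.71) = 22.46 m/s.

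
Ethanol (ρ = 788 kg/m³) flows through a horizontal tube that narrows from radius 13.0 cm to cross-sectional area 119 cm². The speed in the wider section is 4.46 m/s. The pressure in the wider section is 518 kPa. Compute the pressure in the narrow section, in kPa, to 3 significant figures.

P₂ ≈ 370 kPa

Continuity gives A₁v₁ = A₂v₂, so v₂ = (531 cm²)/(119 cm²) × 4.46 m/s = 19.9 m/s.
With no height change, Bernoulli's equation is P₁ + ½ρv₁² = P₂ + ½ρv₂².
P₂ = P₁ − ½ρ(v₂² − v₁²) = 518000 − ½·788·(19.9² − 4.46²) = 518000 − 148000 = 370000 Pa.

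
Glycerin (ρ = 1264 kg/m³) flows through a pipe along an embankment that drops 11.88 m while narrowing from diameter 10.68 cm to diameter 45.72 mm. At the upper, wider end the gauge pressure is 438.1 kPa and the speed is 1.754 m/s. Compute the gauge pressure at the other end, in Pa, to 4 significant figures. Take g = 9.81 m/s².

Mass conservation (A₁v₁ = A₂v₂) gives v₂ = 1.754 × 89.58/16.42 = 9.571 m/s.
Bernoulli: P₁ + ½ρv₁² + ρg h₁ = P₂ + ½ρv₂² + ρg h₂, so P₂ = P₁ + ½ρ(v₁² − v₂²) − ρg(h₂ − h₁).
P₂ = 438100 + ½·1264·(1.754² − 9.571²) − 1264·9.81·(−11.88) = 438100 + (-55950) − (-147300) = 529500 Pa.

P₂ ≈ 529500 Pa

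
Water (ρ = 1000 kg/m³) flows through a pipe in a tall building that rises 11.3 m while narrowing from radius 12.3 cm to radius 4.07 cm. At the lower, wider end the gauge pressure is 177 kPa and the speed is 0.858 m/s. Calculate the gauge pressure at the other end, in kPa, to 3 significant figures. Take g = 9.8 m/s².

Continuity gives A₁v₁ = A₂v₂, so v₂ = (475 cm²)/(52.0 cm²) × 0.858 m/s = 7.84 m/s.
Energy conservation along the streamline gives P₂ = P₁ − ½ρ(v₂² − v₁²) − ρg(h₂ − h₁).
P₂ = 177000 + ½·1000·(0.858² − 7.84²) − 1000·9.8·(+11.3) = 177000 + (-30300) − (111000) = 35900 Pa.

P₂ = 35.9 kPa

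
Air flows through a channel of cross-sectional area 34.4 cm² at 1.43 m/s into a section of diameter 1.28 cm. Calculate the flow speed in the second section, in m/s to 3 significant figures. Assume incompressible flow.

38.2 m/s

Mass conservation (A₁v₁ = A₂v₂) gives v₂ = 1.43 × 34.4/1.29 = 38.2 m/s.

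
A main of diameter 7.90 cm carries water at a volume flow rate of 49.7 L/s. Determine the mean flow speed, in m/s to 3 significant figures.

v ≈ 10.1 m/s

Q = 49.7 L/s = 0.0497 m³/s.
v = Q/A = 0.0497 / 0.00490 = 10.1 m/s.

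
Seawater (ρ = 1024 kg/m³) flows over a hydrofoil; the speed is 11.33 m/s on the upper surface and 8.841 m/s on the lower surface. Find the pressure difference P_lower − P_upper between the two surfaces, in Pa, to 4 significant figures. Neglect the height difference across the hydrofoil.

Bernoulli (same height): P_lower − P_upper = ½ρ(v_upper² − v_lower²).
ΔP = ½·1024·(11.33² − 8.841²) = 25710 Pa.

ΔP = 25710 Pa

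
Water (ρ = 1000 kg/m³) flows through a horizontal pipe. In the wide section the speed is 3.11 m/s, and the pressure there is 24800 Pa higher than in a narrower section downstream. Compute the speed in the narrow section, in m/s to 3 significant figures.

v₂ ≈ 7.70 m/s

Along the level pipe P + ½ρv² is conserved, hence v₂² = v₁² + 2(P₁ − P₂)/ρ.
v₂ = √(3.11² + 2·24800/1000) = √(9.67 + 49.6) = 7.70 m/s.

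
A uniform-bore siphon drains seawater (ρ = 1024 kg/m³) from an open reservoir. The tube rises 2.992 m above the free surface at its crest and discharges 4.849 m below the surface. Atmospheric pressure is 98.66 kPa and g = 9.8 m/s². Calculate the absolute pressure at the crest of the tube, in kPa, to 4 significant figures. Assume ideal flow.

From the surface to the outlet (both open to atmosphere, surface at rest): v = √(2g·h_out) = √(2·9.8·4.849) = 9.749 m/s.
The bore is uniform, so the speed at the crest is the same v. Bernoulli surface→crest: P_atm = P_top + ½ρv² + ρg·h_top.
P_top = 98660 − ½·1024·9.749² − 1024·9.8·2.992 = 19970 Pa.

P_top = 19.97 kPa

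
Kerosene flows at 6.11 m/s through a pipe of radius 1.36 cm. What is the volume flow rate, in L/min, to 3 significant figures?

Q ≈ 213 L/min

Q = A·v = 0.000581 m² × 6.11 m/s = 0.00355 m³/s.
Converting: 0.00355 m³/s × 60000 = 213 L/min.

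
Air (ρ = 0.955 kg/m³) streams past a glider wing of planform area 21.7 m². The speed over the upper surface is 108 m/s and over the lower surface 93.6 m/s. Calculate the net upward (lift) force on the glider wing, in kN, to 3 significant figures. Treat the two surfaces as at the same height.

F ≈ 30.1 kN

With equal heights on the two surfaces, Bernoulli gives P_lower − P_upper = ½ρ(v_upper² − v_lower²).
ΔP = ½·0.955·(108² − 93.6²) = 1390 Pa.
Lift = ΔP · A = 1390 × 21.7 = 30100 N.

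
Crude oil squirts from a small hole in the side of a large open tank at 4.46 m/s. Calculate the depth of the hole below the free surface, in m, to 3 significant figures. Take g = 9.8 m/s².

Torricelli: v = √(2gh), so h = v²/(2g).
h = 4.46²/(2·9.8) = 19.9/19.60 = 1.01 m.

h ≈ 1.01 m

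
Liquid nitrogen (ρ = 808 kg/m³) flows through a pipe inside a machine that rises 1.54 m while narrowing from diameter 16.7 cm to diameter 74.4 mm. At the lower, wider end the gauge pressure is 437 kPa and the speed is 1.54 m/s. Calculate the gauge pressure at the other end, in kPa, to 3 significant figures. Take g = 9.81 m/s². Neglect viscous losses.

P₂ = 401 kPa

The volume flow rate is constant, so v₂ = (A₁/A₂)v₁ = (219/43.5)·1.54 = 7.76 m/s.
Bernoulli: P₁ + ½ρv₁² + ρg h₁ = P₂ + ½ρv₂² + ρg h₂, so P₂ = P₁ + ½ρ(v₁² − v₂²) − ρg(h₂ − h₁).
P₂ = 437000 + ½·808·(1.54² − 7.76²) − 808·9.81·(+1.54) = 437000 + (-23400) − (12200) = 401000 Pa.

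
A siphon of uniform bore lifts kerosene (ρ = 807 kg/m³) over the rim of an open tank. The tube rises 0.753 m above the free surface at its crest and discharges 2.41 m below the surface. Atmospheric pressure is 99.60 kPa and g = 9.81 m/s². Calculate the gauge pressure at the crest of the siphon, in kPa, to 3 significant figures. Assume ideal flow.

Bernoulli surface→outlet gives ½v² = g·h_out, so v = √(2·9.81·2.41) = 6.88 m/s.
Continuity keeps v the same throughout the tube; from surface to crest, P_atm + 0 = P_top + ½ρv² + ρg·h_top.
P_top = 99600 − ½·807·6.88² − 807·9.81·0.753 = 74600 Pa. So P_gauge = P_top − P_atm = -25000 Pa.

P_gauge = -25.0 kPa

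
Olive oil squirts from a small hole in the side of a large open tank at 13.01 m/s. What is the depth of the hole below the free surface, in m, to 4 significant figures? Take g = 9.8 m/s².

h = 8.636 m

Torricelli: v = √(2gh), so h = v²/(2g).
h = 13.01²/(2·9.8) = 169.3/19.60 = 8.636 m.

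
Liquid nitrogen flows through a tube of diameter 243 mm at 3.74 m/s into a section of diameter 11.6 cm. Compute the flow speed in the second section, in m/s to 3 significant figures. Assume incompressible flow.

v₂ = 16.4 m/s

By continuity, v₂ = v₁·A₁/A₂ = 3.74·(464/106) = 16.4 m/s.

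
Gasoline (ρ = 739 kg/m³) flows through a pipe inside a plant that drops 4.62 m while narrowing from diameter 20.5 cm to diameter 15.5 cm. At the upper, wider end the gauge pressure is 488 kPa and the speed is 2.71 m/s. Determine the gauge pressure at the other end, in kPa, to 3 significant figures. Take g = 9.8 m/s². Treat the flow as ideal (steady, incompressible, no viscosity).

Continuity gives A₁v₁ = A₂v₂, so v₂ = (330 cm²)/(189 cm²) × 2.71 m/s = 4.74 m/s.
Energy conservation along the streamline gives P₂ = P₁ − ½ρ(v₂² − v₁²) − ρg(h₂ − h₁).
P₂ = 488000 + ½·739·(2.71² − 4.74²) − 739·9.8·(−4.62) = 488000 + (-5590) − (-33500) = 516000 Pa.

P₂ ≈ 516 kPa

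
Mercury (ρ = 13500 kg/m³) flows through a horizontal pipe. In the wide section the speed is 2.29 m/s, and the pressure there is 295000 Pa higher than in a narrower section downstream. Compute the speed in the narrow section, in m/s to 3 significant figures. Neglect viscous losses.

7.00 m/s

Horizontal Bernoulli: P₁ + ½ρv₁² = P₂ + ½ρv₂², so v₂² = v₁² + 2(P₁ − P₂)/ρ.
v₂ = √(2.29² + 2·295000/13500) = √(5.24 + 43.7) = 7.00 m/s.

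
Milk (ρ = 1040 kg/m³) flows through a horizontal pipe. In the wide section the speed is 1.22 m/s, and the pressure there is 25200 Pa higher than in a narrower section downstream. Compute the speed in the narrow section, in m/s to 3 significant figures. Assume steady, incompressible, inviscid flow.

v₂ = 7.07 m/s

With h₁ = h₂, rearranging Bernoulli gives v₂ = √(v₁² + 2ΔP/ρ).
v₂ = √(1.22² + 2·25200/1040) = √(1.49 + 48.5) = 7.07 m/s.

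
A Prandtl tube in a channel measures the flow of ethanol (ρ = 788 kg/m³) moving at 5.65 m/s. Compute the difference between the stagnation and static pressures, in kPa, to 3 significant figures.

Bernoulli between the free stream and the stagnation point: ½ρv² = P_stag − P_static.
ΔP = ½·788·5.65² = 12600 Pa.

ΔP ≈ 12.6 kPa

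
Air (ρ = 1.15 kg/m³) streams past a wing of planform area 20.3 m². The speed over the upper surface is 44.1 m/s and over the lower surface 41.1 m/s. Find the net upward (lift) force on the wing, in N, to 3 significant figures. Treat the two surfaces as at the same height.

From P + ½ρv² = const at equal height, P_low − P_up = ½ρ(v_up² − v_low²).
ΔP = ½·1.15·(44.1² − 41.1²) = 147 Pa.
Lift = ΔP · A = 147 × 20.3 = 2980 N.

F = 2980 N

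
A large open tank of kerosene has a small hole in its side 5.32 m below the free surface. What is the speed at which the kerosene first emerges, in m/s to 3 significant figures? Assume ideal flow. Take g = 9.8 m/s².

Torricelli's result v = √(2gh) gives v = √(2·9.8·5.32) = 10.2 m/s.

10.2 m/s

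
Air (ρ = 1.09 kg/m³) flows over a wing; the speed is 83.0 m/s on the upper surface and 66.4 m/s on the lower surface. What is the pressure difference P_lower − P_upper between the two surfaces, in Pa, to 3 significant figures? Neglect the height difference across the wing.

ΔP ≈ 1350 Pa

The pressure is lower where the speed is higher: ΔP = ½ρ(v_up² − v_low²).
ΔP = ½·1.09·(83.0² − 66.4²) = 1350 Pa.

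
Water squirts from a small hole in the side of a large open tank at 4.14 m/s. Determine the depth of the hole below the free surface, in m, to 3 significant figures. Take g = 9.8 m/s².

Inverting v = √(2gh) gives h = v² / 2g.
h = 4.14²/(2·9.8) = 17.1/19.60 = 0.874 m.

h ≈ 0.874 m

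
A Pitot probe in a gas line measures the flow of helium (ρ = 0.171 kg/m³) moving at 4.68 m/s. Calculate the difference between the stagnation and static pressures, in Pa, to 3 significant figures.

1.87 Pa

The dynamic pressure equals the rise in static pressure at the stagnation point: ΔP = ½ρv².
ΔP = ½·0.171·4.68² = 1.87 Pa.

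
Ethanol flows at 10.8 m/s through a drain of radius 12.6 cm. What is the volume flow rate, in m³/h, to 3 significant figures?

Q = A·v = 0.0499 m² × 10.8 m/s = 0.539 m³/s.
Converting: 0.539 m³/s × 3600 = 1940 m³/h.

Q ≈ 1940 m³/h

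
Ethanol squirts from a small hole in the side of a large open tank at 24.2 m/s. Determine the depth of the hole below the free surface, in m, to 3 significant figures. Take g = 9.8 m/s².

h ≈ 29.9 m

Torricelli: v = √(2gh), so h = v²/(2g).
h = 24.2²/(2·9.8) = 586/19.60 = 29.9 m.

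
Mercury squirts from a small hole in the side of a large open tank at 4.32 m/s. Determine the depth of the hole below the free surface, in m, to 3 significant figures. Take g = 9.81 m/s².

For a small hole in a large open tank, ½v² = gh, giving h = v²/(2g).
h = 4.32²/(2·9.81) = 18.7/19.62 = 0.951 m.

h ≈ 0.951 m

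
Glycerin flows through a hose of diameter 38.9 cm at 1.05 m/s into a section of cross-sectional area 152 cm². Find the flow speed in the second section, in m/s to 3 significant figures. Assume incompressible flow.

The volume flow rate is constant, so v₂ = (A₁/A₂)v₁ = (1190/152)·1.05 = 8.21 m/s.

v₂ ≈ 8.21 m/s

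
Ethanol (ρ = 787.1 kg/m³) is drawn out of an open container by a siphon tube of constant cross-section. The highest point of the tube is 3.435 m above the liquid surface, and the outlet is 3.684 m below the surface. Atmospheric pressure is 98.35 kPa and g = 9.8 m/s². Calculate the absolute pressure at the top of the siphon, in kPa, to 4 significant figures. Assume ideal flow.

The outlet speed comes from Torricelli: v = √(2g·3.684) = 8.497 m/s.
Continuity keeps v the same throughout the tube; from surface to crest, P_atm + 0 = P_top + ½ρv² + ρg·h_top.
P_top = 98350 − ½·787.1·8.497² − 787.1·9.8·3.435 = 43440 Pa.

P_top ≈ 43.44 kPa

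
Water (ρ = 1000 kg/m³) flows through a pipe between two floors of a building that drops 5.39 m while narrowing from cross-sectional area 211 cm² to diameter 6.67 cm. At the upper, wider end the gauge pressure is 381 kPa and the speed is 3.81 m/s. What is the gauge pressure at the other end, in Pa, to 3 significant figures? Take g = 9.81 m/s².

By continuity, v₂ = v₁·A₁/A₂ = 3.81·(211/34.9) = 23.0 m/s.
Energy conservation along the streamline gives P₂ = P₁ − ½ρ(v₂² − v₁²) − ρg(h₂ − h₁).
P₂ = 381000 + ½·1000·(3.81² − 23.0²) − 1000·9.81·(−5.39) = 381000 + (-257000) − (-52900) = 176000 Pa.

176000 Pa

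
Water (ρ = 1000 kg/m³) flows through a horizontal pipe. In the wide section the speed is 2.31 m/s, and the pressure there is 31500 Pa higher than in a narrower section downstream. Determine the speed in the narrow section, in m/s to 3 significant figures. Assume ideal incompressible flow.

Horizontal Bernoulli: P₁ + ½ρv₁² = P₂ + ½ρv₂², so v₂² = v₁² + 2(P₁ − P₂)/ρ.
v₂ = √(2.31² + 2·31500/1000) = √(5.34 + 63.0) = 8.27 m/s.

v₂ ≈ 8.27 m/s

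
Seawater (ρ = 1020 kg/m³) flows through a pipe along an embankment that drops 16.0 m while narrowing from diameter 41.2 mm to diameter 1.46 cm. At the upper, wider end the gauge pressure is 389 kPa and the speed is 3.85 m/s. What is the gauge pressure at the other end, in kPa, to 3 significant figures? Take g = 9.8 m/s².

Mass conservation (A₁v₁ = A₂v₂) gives v₂ = 3.85 × 13.3/1.67 = 30.7 m/s.
Energy conservation along the streamline gives P₂ = P₁ − ½ρ(v₂² − v₁²) − ρg(h₂ − h₁).
P₂ = 389000 + ½·1020·(3.85² − 30.7²) − 1020·9.8·(−16.0) = 389000 + (-472000) − (-160000) = 77100 Pa.

P₂ = 77.1 kPa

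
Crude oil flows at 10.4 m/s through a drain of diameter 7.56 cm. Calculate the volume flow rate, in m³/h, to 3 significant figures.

Q ≈ 168 m³/h

Q = A·v = 0.00449 m² × 10.4 m/s = 0.0467 m³/s.
Converting: 0.0467 m³/s × 3600 = 168 m³/h.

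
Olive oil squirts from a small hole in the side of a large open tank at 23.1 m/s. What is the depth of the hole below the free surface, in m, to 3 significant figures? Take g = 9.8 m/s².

Torricelli: v = √(2gh), so h = v²/(2g).
h = 23.1²/(2·9.8) = 534/19.60 = 27.2 m.

h = 27.2 m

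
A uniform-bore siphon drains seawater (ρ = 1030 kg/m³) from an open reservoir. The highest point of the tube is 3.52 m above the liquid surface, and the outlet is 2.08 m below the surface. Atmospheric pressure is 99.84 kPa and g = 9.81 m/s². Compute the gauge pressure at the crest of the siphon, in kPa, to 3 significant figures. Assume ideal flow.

P_gauge ≈ -56.6 kPa

Bernoulli surface→outlet gives ½v² = g·h_out, so v = √(2·9.81·2.08) = 6.39 m/s.
Continuity keeps v the same throughout the tube; from surface to crest, P_atm + 0 = P_top + ½ρv² + ρg·h_top.
P_top = 99840 − ½·1030·6.39² − 1030·9.81·3.52 = 43300 Pa. So P_gauge = P_top − P_atm = -56600 Pa.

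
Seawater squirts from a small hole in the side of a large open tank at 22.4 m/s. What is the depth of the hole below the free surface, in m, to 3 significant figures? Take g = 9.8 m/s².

25.6 m

Torricelli: v = √(2gh), so h = v²/(2g).
h = 22.4²/(2·9.8) = 502/19.60 = 25.6 m.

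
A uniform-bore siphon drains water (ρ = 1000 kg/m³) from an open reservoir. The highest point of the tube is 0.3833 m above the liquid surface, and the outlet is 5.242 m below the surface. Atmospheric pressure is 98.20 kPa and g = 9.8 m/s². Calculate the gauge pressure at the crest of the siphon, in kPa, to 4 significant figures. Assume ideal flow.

-55.13 kPa

Bernoulli surface→outlet gives ½v² = g·h_out, so v = √(2·9.8·5.242) = 10.14 m/s.
With constant cross-section the crest speed equals v; applying Bernoulli from the surface up to the crest, P_top = P_atm − ½ρv² − ρg·h_top.
P_top = 98200 − ½·1000·10.14² − 1000·9.8·0.3833 = 43070 Pa. So P_gauge = P_top − P_atm = -55130 Pa.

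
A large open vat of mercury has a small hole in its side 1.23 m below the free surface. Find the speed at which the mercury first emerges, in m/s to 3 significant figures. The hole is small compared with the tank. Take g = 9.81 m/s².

v = 4.91 m/s

With the surface at rest and both surface and jet at atmospheric pressure, Bernoulli gives ρg h = ½ρv², so v = √(2gh) = √(2·9.81·1.23) = 4.91 m/s.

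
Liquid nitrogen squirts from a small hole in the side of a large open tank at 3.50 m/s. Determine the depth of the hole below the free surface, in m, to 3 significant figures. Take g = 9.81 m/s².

Inverting v = √(2gh) gives h = v² / 2g.
h = 3.50²/(2·9.81) = 12.2/19.62 = 0.624 m.

0.624 m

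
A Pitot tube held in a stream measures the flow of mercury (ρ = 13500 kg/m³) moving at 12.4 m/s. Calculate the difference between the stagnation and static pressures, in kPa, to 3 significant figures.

1040 kPa

At the stagnation point the flow is brought to rest, so Bernoulli gives P_stag − P_static = ½ρv².
ΔP = ½·13500·12.4² = 1040000 Pa.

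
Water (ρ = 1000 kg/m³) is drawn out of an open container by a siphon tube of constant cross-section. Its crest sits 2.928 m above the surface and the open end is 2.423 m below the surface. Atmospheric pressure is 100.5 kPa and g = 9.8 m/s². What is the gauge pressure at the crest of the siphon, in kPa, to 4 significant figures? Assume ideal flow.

P_gauge = -52.44 kPa

From the surface to the outlet (both open to atmosphere, surface at rest): v = √(2g·h_out) = √(2·9.8·2.423) = 6.891 m/s.
Continuity keeps v the same throughout the tube; from surface to crest, P_atm + 0 = P_top + ½ρv² + ρg·h_top.
P_top = 100500 − ½·1000·6.891² − 1000·9.8·2.928 = 48060 Pa. So P_gauge = P_top − P_atm = -52440 Pa.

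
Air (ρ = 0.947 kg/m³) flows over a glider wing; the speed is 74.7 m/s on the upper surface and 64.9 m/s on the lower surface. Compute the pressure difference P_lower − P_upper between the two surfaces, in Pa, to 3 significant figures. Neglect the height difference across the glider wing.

The pressure is lower where the speed is higher: ΔP = ½ρ(v_up² − v_low²).
ΔP = ½·0.947·(74.7² − 64.9²) = 648 Pa.

ΔP ≈ 648 Pa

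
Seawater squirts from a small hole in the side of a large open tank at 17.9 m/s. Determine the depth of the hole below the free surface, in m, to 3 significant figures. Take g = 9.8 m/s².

h ≈ 16.3 m

For a small hole in a large open tank, ½v² = gh, giving h = v²/(2g).
h = 17.9²/(2·9.8) = 320/19.60 = 16.3 m.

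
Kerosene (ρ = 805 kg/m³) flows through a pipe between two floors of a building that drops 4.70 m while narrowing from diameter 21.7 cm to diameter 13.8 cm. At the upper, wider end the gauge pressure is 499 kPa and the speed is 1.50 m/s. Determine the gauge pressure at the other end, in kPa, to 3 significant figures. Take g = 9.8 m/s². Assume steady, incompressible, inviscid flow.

P₂ = 531 kPa

Mass conservation (A₁v₁ = A₂v₂) gives v₂ = 1.50 × 370/150 = 3.71 m/s.
Bernoulli: P₁ + ½ρv₁² + ρg h₁ = P₂ + ½ρv₂² + ρg h₂, so P₂ = P₁ + ½ρ(v₁² − v₂²) − ρg(h₂ − h₁).
P₂ = 499000 + ½·805·(1.50² − 3.71²) − 805·9.8·(−4.70) = 499000 + (-4630) − (-37100) = 531000 Pa.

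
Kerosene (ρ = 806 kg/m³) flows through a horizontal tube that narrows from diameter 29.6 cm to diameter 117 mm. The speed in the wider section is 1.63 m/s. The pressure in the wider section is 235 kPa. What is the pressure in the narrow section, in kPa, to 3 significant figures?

P₂ ≈ 192 kPa

By continuity, v₂ = v₁·A₁/A₂ = 1.63·(688/108) = 10.4 m/s.
Along the horizontal streamline, P + ½ρv² is constant.
P₂ = P₁ − ½ρ(v₂² − v₁²) = 235000 − ½·806·(10.4² − 1.63²) = 235000 − 42800 = 192000 Pa.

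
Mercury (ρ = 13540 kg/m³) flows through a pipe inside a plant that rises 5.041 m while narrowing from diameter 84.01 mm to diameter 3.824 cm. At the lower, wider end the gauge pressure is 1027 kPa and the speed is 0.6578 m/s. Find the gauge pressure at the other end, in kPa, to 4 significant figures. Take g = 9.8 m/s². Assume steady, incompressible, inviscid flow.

P₂ ≈ 292.8 kPa

Continuity gives A₁v₁ = A₂v₂, so v₂ = (55.43 cm²)/(11.48 cm²) × 0.6578 m/s = 3.175 m/s.
Applying Bernoulli between the two ends and solving for P₂: P₂ = P₁ + ½ρ(v₁² − v₂²) − ρgΔh.
P₂ = 1027000 + ½·13540·(0.6578² − 3.175²) − 13540·9.8·(+5.041) = 1027000 + (-65310) − (668900) = 292800 Pa.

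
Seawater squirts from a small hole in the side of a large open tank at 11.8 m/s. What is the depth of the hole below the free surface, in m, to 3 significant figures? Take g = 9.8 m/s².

For a small hole in a large open tank, ½v² = gh, giving h = v²/(2g).
h = 11.8²/(2·9.8) = 139/19.60 = 7.10 m.

h ≈ 7.10 m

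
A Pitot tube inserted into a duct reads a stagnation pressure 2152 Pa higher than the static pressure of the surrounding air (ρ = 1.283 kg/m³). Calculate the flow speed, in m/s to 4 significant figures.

v ≈ 57.92 m/s

Bernoulli between the free stream and the stagnation point: ½ρv² = P_stag − P_static.
v = √(2ΔP/ρ) = √(2·2152/1.283) = 57.92 m/s.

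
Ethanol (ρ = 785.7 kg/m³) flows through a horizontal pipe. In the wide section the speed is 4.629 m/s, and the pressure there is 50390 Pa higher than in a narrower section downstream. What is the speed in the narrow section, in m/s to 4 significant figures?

v₂ = 12.24 m/s

With h₁ = h₂, rearranging Bernoulli gives v₂ = √(v₁² + 2ΔP/ρ).
v₂ = √(4.629² + 2·50390/785.7) = √(21.43 + 128.3) = 12.24 m/s.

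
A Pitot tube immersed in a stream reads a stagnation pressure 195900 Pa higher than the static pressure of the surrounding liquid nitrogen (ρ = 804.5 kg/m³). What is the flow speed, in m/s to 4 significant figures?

Bernoulli between the free stream and the stagnation point: ½ρv² = P_stag − P_static.
v = √(2ΔP/ρ) = √(2·195900/804.5) = 22.07 m/s.

v ≈ 22.07 m/s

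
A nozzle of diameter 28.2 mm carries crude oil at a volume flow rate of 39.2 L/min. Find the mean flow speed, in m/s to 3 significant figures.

v = 1.05 m/s

Q = 39.2 L/min = 0.000653 m³/s.
v = Q/A = 0.000653 / 0.000625 = 1.05 m/s.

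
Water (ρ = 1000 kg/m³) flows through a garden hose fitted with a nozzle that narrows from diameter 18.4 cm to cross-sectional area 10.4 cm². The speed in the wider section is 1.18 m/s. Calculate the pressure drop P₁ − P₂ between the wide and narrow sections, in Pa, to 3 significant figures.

Mass conservation (A₁v₁ = A₂v₂) gives v₂ = 1.18 × 266/10.4 = 30.2 m/s.
Bernoulli (h₁ = h₂): P₁ − P₂ = ½ρ(v₂² − v₁²).
P₁ − P₂ = ½·1000·(30.2² − 1.18²) = ½·1000·909 = 454000 Pa.

ΔP ≈ 454000 Pa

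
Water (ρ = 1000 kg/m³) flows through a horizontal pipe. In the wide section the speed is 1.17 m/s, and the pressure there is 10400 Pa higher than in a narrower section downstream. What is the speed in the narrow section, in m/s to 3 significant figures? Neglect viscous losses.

Along the level pipe P + ½ρv² is conserved, hence v₂² = v₁² + 2(P₁ − P₂)/ρ.
v₂ = √(1.17² + 2·10400/1000) = √(1.37 + 20.8) = 4.71 m/s.

v₂ ≈ 4.71 m/s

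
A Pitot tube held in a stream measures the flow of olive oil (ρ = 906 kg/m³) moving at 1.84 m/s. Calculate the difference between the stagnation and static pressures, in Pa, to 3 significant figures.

Bernoulli between the free stream and the stagnation point: ½ρv² = P_stag − P_static.
ΔP = ½·906·1.84² = 1530 Pa.

1530 Pa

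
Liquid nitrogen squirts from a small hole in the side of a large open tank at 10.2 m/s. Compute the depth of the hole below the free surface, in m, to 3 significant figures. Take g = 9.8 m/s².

5.31 m

For a small hole in a large open tank, ½v² = gh, giving h = v²/(2g).
h = 10.2²/(2·9.8) = 104/19.60 = 5.31 m.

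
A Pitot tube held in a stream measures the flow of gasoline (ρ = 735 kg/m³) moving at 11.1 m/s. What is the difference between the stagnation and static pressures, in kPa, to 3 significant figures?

The dynamic pressure equals the rise in static pressure at the stagnation point: ΔP = ½ρv².
ΔP = ½·735·11.1² = 45300 Pa.

ΔP ≈ 45.3 kPa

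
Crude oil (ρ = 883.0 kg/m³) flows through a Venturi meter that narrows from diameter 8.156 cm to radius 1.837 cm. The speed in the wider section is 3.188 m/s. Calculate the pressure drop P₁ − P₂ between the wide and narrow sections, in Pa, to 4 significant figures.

Continuity gives A₁v₁ = A₂v₂, so v₂ = (52.24 cm²)/(10.60 cm²) × 3.188 m/s = 15.71 m/s.
The pipe is horizontal, so Bernoulli reduces to P₁ + ½ρv₁² = P₂ + ½ρv₂².
P₁ − P₂ = ½·883.0·(15.71² − 3.188²) = ½·883.0·236.7 = 104500 Pa.

ΔP = 104500 Pa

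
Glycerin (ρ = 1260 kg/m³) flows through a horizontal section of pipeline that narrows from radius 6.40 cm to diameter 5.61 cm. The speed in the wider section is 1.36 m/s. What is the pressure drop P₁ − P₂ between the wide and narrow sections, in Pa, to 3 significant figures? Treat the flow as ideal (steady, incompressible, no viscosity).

ΔP ≈ 30400 Pa

By continuity, v₂ = v₁·A₁/A₂ = 1.36·(129/24.7) = 7.08 m/s.
The pipe is horizontal, so Bernoulli reduces to P₁ + ½ρv₁² = P₂ + ½ρv₂².
P₁ − P₂ = ½·1260·(7.08² − 1.36²) = ½·1260·48.3 = 30400 Pa.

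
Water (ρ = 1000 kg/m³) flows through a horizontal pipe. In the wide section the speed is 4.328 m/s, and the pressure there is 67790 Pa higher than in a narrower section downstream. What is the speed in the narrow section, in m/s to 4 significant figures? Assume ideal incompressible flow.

v₂ ≈ 12.42 m/s

Horizontal Bernoulli: P₁ + ½ρv₁² = P₂ + ½ρv₂², so v₂² = v₁² + 2(P₁ − P₂)/ρ.
v₂ = √(4.328² + 2·67790/1000) = √(18.73 + 135.6) = 12.42 m/s.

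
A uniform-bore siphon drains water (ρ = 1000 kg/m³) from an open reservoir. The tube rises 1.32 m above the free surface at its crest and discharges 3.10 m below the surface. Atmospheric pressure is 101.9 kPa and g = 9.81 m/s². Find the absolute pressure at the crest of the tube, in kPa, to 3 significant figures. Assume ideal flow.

P_top = 58.5 kPa

Bernoulli surface→outlet gives ½v² = g·h_out, so v = √(2·9.81·3.10) = 7.80 m/s.
The bore is uniform, so the speed at the crest is the same v. Bernoulli surface→crest: P_atm = P_top + ½ρv² + ρg·h_top.
P_top = 101900 − ½·1000·7.80² − 1000·9.81·1.32 = 58500 Pa.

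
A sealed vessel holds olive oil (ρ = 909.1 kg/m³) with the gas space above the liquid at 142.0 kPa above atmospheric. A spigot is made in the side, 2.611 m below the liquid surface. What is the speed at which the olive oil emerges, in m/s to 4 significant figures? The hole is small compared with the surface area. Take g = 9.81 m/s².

v ≈ 19.07 m/s

Take point 1 at the surface (v₁ ≈ 0) and point 2 at the hole (at atmospheric pressure). Bernoulli: P₁ + ρg h = P_atm + ½ρv₂².
With P₁ − P_atm = 142000 Pa, v₂ = √(2gh + 2ΔP/ρ) = √(2·9.81·2.611 + 2·142000/909.1) = 19.07 m/s.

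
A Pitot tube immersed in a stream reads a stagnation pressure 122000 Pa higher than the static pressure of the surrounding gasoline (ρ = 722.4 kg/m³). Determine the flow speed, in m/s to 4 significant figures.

The dynamic pressure equals the rise in static pressure at the stagnation point: ΔP = ½ρv².
v = √(2ΔP/ρ) = √(2·122000/722.4) = 18.38 m/s.

v ≈ 18.38 m/s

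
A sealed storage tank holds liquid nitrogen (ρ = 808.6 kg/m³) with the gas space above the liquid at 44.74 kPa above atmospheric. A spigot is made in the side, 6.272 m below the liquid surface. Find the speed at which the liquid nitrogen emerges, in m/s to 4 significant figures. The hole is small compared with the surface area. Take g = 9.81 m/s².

v = 15.29 m/s

Take point 1 at the surface (v₁ ≈ 0) and point 2 at the hole (at atmospheric pressure). Bernoulli: P₁ + ρg h = P_atm + ½ρv₂².
With P₁ − P_atm = 44740 Pa, v₂ = √(2gh + 2ΔP/ρ) = √(2·9.81·6.272 + 2·44740/808.6) = 15.29 m/s.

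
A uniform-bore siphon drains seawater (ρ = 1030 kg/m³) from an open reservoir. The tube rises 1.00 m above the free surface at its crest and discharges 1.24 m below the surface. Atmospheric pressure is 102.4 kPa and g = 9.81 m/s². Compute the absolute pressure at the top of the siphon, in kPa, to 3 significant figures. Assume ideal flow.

79.8 kPa

The outlet speed comes from Torricelli: v = √(2g·1.24) = 4.93 m/s.
Continuity keeps v the same throughout the tube; from surface to crest, P_atm + 0 = P_top + ½ρv² + ρg·h_top.
P_top = 102400 − ½·1030·4.93² − 1030·9.81·1.00 = 79800 Pa.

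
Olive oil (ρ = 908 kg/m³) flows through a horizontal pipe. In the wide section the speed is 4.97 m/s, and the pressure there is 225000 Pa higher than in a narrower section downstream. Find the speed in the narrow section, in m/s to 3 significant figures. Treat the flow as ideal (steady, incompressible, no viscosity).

v₂ ≈ 22.8 m/s

With h₁ = h₂, rearranging Bernoulli gives v₂ = √(v₁² + 2ΔP/ρ).
v₂ = √(4.97² + 2·225000/908) = √(24.7 + 496) = 22.8 m/s.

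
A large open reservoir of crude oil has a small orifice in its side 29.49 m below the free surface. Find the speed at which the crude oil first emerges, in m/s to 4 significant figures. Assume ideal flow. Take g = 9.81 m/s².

Bernoulli from surface to hole (P equal, v_surface ≈ 0): v = √(2gh) = √(2×9.81×29.49) = 24.05 m/s.

v ≈ 24.05 m/s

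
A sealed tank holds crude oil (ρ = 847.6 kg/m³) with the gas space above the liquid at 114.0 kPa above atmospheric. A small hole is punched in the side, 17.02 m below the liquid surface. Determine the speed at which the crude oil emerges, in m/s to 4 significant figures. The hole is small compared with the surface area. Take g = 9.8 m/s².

Take point 1 at the surface (v₁ ≈ 0) and point 2 at the hole (at atmospheric pressure). Bernoulli: P₁ + ρg h = P_atm + ½ρv₂².
With P₁ − P_atm = 114000 Pa, v₂ = √(2gh + 2ΔP/ρ) = √(2·9.8·17.02 + 2·114000/847.6) = 24.55 m/s.

v ≈ 24.55 m/s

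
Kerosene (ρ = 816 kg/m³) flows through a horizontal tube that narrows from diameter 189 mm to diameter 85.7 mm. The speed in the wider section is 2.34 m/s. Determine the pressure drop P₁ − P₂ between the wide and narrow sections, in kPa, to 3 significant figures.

50.6 kPa

Mass conservation (A₁v₁ = A₂v₂) gives v₂ = 2.34 × 281/57.7 = 11.4 m/s.
With no height change, Bernoulli's equation is P₁ + ½ρv₁² = P₂ + ½ρv₂².
P₁ − P₂ = ½·816·(11.4² − 2.34²) = ½·816·124 = 50600 Pa.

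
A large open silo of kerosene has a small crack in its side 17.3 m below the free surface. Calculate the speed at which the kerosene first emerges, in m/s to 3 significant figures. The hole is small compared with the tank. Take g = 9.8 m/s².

The surface is effectively still and both ends are open, so ½v² = gh and v = √(2·9.8·17.3) = 18.4 m/s.

v ≈ 18.4 m/s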